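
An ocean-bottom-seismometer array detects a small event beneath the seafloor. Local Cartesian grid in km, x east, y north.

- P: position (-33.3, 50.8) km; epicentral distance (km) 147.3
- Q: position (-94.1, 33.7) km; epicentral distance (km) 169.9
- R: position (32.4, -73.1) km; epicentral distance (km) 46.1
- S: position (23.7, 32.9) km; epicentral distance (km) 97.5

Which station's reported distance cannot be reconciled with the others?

Q

Solve using three stations at a time. Using P, R, S (subtract circle equations pairwise → linear system) gives (x, y) ≈ (72.9, -51.2).
Distances from that point to each station vs reported:
  P: calculated 147.3 vs reported 147.3 → residual 0.0 km
  Q: calculated 187.4 vs reported 169.9 → residual 17.5 km
  R: calculated 46.0 vs reported 46.1 → residual 0.1 km
  S: calculated 97.5 vs reported 97.5 → residual 0.0 km
P, R, S are mutually consistent (residuals ≈ 0); Q is off by 17.5 km.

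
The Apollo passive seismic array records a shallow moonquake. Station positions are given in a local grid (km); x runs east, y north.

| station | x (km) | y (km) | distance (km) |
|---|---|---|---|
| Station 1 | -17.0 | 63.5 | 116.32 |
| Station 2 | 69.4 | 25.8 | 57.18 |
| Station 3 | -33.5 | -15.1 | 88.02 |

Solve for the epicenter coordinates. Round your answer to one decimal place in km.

x ≈ 53.4 km, y ≈ -29.1 km

Circle about each station: (x + 17.0)² + (y − 63.5)² = 116.32²; (x − 69.4)² + (y − 25.8)² = 57.18²; (x + 33.5)² + (y + 15.1)² = 88.02².
Subtracting the Station 1 equation from the Station 2 and Station 3 equations removes the quadratic terms:
172.8 x − 75.4 y = 11421.54
-33.0 x − 157.2 y = 2811.83
Solving the 2×2 system: x ≈ 53.4, y ≈ -29.1 km.
Check against Station 1 (with the unrounded x, y): √((x + 17.0)²+(y − 63.5)²) = 116.32 ≈ 116.32 km. ✓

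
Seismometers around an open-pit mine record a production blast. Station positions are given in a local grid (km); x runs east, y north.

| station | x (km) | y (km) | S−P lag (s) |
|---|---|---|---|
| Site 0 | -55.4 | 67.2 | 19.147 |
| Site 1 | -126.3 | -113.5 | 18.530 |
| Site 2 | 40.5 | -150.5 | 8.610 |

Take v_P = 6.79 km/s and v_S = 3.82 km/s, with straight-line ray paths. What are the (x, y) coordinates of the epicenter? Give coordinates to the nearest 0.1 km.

Distance from S−P lag: d = Δt · v_P v_S / (v_P − v_S) = Δt · (6.79·3.82)/(6.79−3.82) ≈ 8.7333·Δt.
So d_Site 0 = 167.22, d_Site 1 = 161.83, d_Site 2 = 75.19 km.
Circle about each station: (x + 55.4)² + (y − 67.2)² = 167.22²; (x + 126.3)² + (y + 113.5)² = 161.83²; (x − 40.5)² + (y + 150.5)² = 75.19².
Subtracting pairs of circle equations eliminates x²+y² and gives linear equations (the radical axes):
-141.8 x − 361.4 y = 23022.52
191.8 x − 435.4 y = 39014.49
Solving the 2×2 system: x ≈ 31.1, y ≈ -75.9 km.
Check against Site 0 (with the unrounded x, y): √((x + 55.4)²+(y − 67.2)²) = 167.22 ≈ 167.22 km. ✓

x ≈ 31.1 km, y ≈ -75.9 km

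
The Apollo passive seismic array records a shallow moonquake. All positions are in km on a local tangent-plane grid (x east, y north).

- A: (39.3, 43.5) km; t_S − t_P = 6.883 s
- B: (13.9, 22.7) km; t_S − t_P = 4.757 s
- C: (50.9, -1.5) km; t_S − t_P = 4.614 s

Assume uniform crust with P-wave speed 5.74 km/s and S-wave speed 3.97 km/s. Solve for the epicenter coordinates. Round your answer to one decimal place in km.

Distance from S−P lag: d = Δt · v_P v_S / (v_P − v_S) = Δt · (5.74·3.97)/(5.74−3.97) ≈ 12.8745·Δt.
So d_A = 88.61, d_B = 61.24, d_C = 59.40 km.
Circle about each station: (x − 39.3)² + (y − 43.5)² = 88.61²; (x − 13.9)² + (y − 22.7)² = 61.24²; (x − 50.9)² + (y + 1.5)² = 59.40².
Subtracting the A equation from the B and C equations removes the quadratic terms:
-50.8 x − 41.6 y = 1373.15
23.2 x − 90.0 y = 3479.69
Solving the 2×2 system: x ≈ 3.8, y ≈ -37.7 km.
Check against A (with the unrounded x, y): √((x − 39.3)²+(y − 43.5)²) = 88.59 ≈ 88.61 km. ✓

(3.8, -37.7)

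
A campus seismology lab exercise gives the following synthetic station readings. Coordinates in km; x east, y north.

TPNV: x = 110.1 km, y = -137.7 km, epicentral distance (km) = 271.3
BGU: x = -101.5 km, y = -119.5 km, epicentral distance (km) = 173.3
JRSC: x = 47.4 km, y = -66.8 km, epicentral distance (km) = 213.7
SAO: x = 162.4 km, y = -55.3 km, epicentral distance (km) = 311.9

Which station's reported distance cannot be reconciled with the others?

Solve using three stations at a time. Using BGU, JRSC, SAO (subtract circle equations pairwise → linear system) gives (x, y) ≈ (-130.8, 51.6).
Distances from that point to each station vs reported:
  TPNV: calculated 306.3 vs reported 271.3 → residual 35.0 km
  BGU: calculated 173.6 vs reported 173.3 → residual 0.3 km
  JRSC: calculated 213.9 vs reported 213.7 → residual 0.2 km
  SAO: calculated 312.0 vs reported 311.9 → residual 0.1 km
BGU, JRSC, SAO are mutually consistent (residuals ≈ 0); TPNV is off by 35.0 km.

TPNV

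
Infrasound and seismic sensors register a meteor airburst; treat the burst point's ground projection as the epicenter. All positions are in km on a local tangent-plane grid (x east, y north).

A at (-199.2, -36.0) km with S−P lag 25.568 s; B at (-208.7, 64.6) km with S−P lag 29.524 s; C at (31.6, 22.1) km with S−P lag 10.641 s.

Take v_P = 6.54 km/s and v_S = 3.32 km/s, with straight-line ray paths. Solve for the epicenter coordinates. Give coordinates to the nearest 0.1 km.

-27.7 km east, -18.3 km north

Distance from S−P lag: d = Δt · v_P v_S / (v_P − v_S) = Δt · (6.54·3.32)/(6.54−3.32) ≈ 6.7431·Δt.
So d_A = 172.41, d_B = 199.08, d_C = 71.75 km.
Circle about each station: (x + 199.2)² + (y + 36.0)² = 172.41²; (x + 208.7)² + (y − 64.6)² = 199.08²; (x − 31.6)² + (y − 22.1)² = 71.75².
Subtracting the A equation from the B and C equations removes the quadratic terms:
-19.0 x + 201.2 y = -3155.43
461.6 x + 116.2 y = -14912.52
Solving the 2×2 system: x ≈ -27.7, y ≈ -18.3 km.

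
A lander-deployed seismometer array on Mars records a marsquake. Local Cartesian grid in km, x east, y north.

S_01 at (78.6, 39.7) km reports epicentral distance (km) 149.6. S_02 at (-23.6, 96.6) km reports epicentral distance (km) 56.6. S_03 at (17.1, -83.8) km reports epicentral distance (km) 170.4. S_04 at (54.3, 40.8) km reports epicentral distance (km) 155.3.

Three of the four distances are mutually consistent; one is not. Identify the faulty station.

Solve using three stations at a time. Using S_01, S_02, S_03 (subtract circle equations pairwise → linear system) gives (x, y) ≈ (-69.1, 63.1).
Distances from that point to each station vs reported:
  S_01: calculated 149.6 vs reported 149.6 → residual 0.0 km
  S_02: calculated 56.5 vs reported 56.6 → residual 0.1 km
  S_03: calculated 170.4 vs reported 170.4 → residual 0.0 km
  S_04: calculated 125.4 vs reported 155.3 → residual 29.9 km
S_01, S_02, S_03 are mutually consistent (residuals ≈ 0); S_04 is off by 29.9 km.

S_04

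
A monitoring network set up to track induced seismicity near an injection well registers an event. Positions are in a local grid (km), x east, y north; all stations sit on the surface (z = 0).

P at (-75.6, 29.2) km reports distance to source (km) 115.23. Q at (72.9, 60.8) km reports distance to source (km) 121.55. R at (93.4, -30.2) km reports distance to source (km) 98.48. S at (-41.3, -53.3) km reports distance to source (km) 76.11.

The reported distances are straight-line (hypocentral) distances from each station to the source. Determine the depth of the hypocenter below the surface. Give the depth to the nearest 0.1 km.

z ≈ 51.4 km

Each station gives a sphere (x−x_i)² + (y−y_i)² + z² = d_i² (stations at z=0).
Subtracting the P sphere from Q and R: z² cancels, leaving linear equations in x and y:
297.0 x + 63.2 y = 946.60
338.0 x − 118.8 y = 6647.24
Solving: x ≈ 9.402, y ≈ -29.204 km (keep extra digits for the depth step; rounded: 9.4, -29.2).
Then from the P sphere: z² = 115.23² − (x + 75.6)² − (y − 29.2)² with x = 9.402, y = -29.204, so z ≈ 51.396 ≈ 51.4 km.
Check against S (with the unrounded solution): distance 76.11 ≈ 76.11 km. ✓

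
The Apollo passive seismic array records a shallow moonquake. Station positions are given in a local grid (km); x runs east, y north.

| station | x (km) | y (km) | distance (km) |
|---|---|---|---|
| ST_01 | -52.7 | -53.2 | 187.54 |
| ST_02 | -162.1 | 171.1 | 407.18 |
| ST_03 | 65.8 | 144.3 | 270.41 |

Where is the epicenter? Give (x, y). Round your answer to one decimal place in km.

x ≈ 122.5 km, y ≈ -120.1 km

Circle about each station: (x + 52.7)² + (y + 53.2)² = 187.54²; (x + 162.1)² + (y − 171.1)² = 407.18²; (x − 65.8)² + (y − 144.3)² = 270.41².
Subtracting pairs of circle equations eliminates x²+y² and gives linear equations (the radical axes):
-218.8 x + 448.6 y = -80680.21
237.0 x + 395.0 y = -18405.72
Solving the 2×2 system: x ≈ 122.5, y ≈ -120.1 km.
Check against ST_01 (with the unrounded x, y): √((x + 52.7)²+(y + 53.2)²) = 187.54 ≈ 187.54 km. ✓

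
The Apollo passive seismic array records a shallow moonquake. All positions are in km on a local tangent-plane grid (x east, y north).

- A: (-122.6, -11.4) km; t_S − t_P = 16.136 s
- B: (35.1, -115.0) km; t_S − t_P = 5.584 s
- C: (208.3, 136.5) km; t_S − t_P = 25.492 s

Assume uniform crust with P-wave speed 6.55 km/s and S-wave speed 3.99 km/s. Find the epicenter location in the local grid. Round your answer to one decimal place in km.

Distance from S−P lag: d = Δt · v_P v_S / (v_P − v_S) = Δt · (6.55·3.99)/(6.55−3.99) ≈ 10.2088·Δt.
So d_A = 164.73, d_B = 57.01, d_C = 260.24 km.
Circle about each station: (x + 122.6)² + (y + 11.4)² = 164.73²; (x − 35.1)² + (y + 115.0)² = 57.01²; (x − 208.3)² + (y − 136.5)² = 260.24².
Subtracting pairs of circle equations eliminates x²+y² and gives linear equations (the radical axes):
315.4 x − 207.2 y = 23182.12
661.8 x + 295.8 y = 6271.54
Solving the 2×2 system: x ≈ 35.4, y ≈ -58.0 km.

x ≈ 35.4 km, y ≈ -58.0 km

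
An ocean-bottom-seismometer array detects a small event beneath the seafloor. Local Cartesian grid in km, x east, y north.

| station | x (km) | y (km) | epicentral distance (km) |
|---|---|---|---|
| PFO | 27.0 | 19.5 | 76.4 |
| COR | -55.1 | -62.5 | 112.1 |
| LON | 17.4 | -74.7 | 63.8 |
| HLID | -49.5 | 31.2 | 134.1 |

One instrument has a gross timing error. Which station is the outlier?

Solve using three stations at a time. Using PFO, COR, HLID (subtract circle equations pairwise → linear system) gives (x, y) ≈ (56.4, -51.1).
Distances from that point to each station vs reported:
  PFO: calculated 76.5 vs reported 76.4 → residual 0.1 km
  COR: calculated 112.1 vs reported 112.1 → residual 0.0 km
  LON: calculated 45.7 vs reported 63.8 → residual 18.1 km
  HLID: calculated 134.1 vs reported 134.1 → residual 0.0 km
PFO, COR, HLID are mutually consistent (residuals ≈ 0); LON is off by 18.1 km.

LON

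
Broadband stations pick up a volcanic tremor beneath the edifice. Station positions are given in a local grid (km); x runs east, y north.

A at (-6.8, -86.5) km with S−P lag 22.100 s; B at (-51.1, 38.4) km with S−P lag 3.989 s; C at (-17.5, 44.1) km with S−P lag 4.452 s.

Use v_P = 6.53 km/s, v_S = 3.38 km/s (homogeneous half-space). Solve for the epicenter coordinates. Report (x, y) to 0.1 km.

(-41.1, 64.5)

Distance from S−P lag: d = Δt · v_P v_S / (v_P − v_S) = Δt · (6.53·3.38)/(6.53−3.38) ≈ 7.0068·Δt.
So d_A = 154.85, d_B = 27.95, d_C = 31.19 km.
Circle about each station: (x + 6.8)² + (y + 86.5)² = 154.85²; (x + 51.1)² + (y − 38.4)² = 27.95²; (x + 17.5)² + (y − 44.1)² = 31.19².
Subtracting the A equation from the B and C equations removes the quadratic terms:
-88.6 x + 249.8 y = 19754.60
-21.4 x + 261.2 y = 17728.28
Solving the 2×2 system: x ≈ -41.1, y ≈ 64.5 km.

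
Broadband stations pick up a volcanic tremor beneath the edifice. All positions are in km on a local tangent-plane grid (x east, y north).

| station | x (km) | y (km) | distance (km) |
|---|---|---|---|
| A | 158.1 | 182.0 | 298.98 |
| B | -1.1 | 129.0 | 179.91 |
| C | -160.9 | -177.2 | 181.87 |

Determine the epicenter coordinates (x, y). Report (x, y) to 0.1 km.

x ≈ -32.8 km, y ≈ -48.1 km

Circle about each station: (x − 158.1)² + (y − 182.0)² = 298.98²; (x + 1.1)² + (y − 129.0)² = 179.91²; (x + 160.9)² + (y + 177.2)² = 181.87².
Subtracting the A equation from the B and C equations removes the quadratic terms:
-318.4 x − 106.0 y = 15544.03
-638.0 x − 718.4 y = 55481.38
Solving the 2×2 system: x ≈ -32.8, y ≈ -48.1 km.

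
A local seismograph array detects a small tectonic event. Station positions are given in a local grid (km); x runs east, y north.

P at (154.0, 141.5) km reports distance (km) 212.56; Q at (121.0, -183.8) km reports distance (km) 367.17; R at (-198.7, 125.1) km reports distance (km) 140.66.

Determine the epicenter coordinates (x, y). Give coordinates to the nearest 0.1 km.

-58.5 km east, 136.5 km north

Circle about each station: (x − 154.0)² + (y − 141.5)² = 212.56²; (x − 121.0)² + (y + 183.8)² = 367.17²; (x + 198.7)² + (y − 125.1)² = 140.66².
Subtracting pairs of circle equations eliminates x²+y² and gives linear equations (the radical axes):
-66.0 x − 650.6 y = -84946.87
-705.4 x − 32.8 y = 36789.97
Solving the 2×2 system: x ≈ -58.5, y ≈ 136.5 km.
Check against P (with the unrounded x, y): √((x − 154.0)²+(y − 141.5)²) = 212.56 ≈ 212.56 km. ✓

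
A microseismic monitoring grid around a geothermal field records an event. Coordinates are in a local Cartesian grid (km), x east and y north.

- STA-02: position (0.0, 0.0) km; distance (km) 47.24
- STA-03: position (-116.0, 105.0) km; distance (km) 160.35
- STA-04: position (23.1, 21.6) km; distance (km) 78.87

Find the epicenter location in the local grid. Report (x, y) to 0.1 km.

Circle about each station: x² + y² = 47.24²; (x + 116.0)² + (y − 105.0)² = 160.35²; (x − 23.1)² + (y − 21.6)² = 78.87².
Subtracting the STA-02 equation from the STA-03 and STA-04 equations removes the quadratic terms:
-232.0 x + 210.0 y = 1000.50
46.2 x + 43.2 y = -2988.69
Solving the 2×2 system: x ≈ -34.0, y ≈ -32.8 km.
Check against STA-02 (with the unrounded x, y): √(x²+y²) = 47.26 ≈ 47.24 km. ✓

x ≈ -34.0 km, y ≈ -32.8 km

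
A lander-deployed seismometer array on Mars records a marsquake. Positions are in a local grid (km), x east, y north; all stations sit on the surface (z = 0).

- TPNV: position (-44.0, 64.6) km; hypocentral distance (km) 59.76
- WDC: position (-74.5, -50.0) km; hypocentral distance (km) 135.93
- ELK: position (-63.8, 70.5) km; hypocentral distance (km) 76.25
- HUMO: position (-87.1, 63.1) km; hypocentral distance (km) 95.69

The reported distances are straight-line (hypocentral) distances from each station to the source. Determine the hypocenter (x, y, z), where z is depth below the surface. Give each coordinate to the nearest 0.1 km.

(-0.5, 56.7, 40.2)

Each station gives a sphere (x−x_i)² + (y−y_i)² + z² = d_i² (stations at z=0).
Subtracting the TPNV sphere from WDC and ELK: z² cancels, leaving linear equations in x and y:
-61.0 x − 229.2 y = -12964.62
-39.6 x + 11.8 y = 688.73
Solving: x ≈ -0.497, y ≈ 56.697 km (keep extra digits for the depth step; rounded: -0.5, 56.7).
Then from the TPNV sphere: z² = 59.76² − (x + 44.0)² − (y − 64.6)² with x = -0.497, y = 56.697, so z ≈ 40.203 ≈ 40.2 km.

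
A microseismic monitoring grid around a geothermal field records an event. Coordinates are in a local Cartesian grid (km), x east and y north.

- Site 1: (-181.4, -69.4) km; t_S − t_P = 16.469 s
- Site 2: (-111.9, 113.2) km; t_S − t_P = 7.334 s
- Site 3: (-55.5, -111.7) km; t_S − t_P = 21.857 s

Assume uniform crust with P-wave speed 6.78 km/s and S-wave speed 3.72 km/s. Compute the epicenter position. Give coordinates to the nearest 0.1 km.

Distance from S−P lag: d = Δt · v_P v_S / (v_P − v_S) = Δt · (6.78·3.72)/(6.78−3.72) ≈ 8.2424·Δt.
So d_Site 1 = 135.74, d_Site 2 = 60.45, d_Site 3 = 180.15 km.
Circle about each station: (x + 181.4)² + (y + 69.4)² = 135.74²; (x + 111.9)² + (y − 113.2)² = 60.45²; (x + 55.5)² + (y + 111.7)² = 180.15².
Subtracting pairs of circle equations eliminates x²+y² and gives linear equations (the radical axes):
139.0 x + 365.2 y = 2384.68
251.8 x − 84.6 y = -36193.85
Solving the 2×2 system: x ≈ -125.5, y ≈ 54.3 km.

(-125.5, 54.3)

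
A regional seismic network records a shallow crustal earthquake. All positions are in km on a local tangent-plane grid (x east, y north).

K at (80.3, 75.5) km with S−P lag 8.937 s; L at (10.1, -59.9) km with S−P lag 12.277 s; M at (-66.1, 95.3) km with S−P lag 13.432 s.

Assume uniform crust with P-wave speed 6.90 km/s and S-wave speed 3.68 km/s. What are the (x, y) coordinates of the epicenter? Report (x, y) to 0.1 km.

Distance from S−P lag: d = Δt · v_P v_S / (v_P − v_S) = Δt · (6.90·3.68)/(6.90−3.68) ≈ 7.8857·Δt.
So d_K = 70.47, d_L = 96.81, d_M = 105.92 km.
Circle about each station: (x − 80.3)² + (y − 75.5)² = 70.47²; (x − 10.1)² + (y + 59.9)² = 96.81²; (x + 66.1)² + (y − 95.3)² = 105.92².
Subtracting the K equation from the L and M equations removes the quadratic terms:
-140.4 x − 270.8 y = -12864.48
-292.8 x + 39.6 y = -4950.07
Solving the 2×2 system: x ≈ 21.8, y ≈ 36.2 km.

(21.8, 36.2)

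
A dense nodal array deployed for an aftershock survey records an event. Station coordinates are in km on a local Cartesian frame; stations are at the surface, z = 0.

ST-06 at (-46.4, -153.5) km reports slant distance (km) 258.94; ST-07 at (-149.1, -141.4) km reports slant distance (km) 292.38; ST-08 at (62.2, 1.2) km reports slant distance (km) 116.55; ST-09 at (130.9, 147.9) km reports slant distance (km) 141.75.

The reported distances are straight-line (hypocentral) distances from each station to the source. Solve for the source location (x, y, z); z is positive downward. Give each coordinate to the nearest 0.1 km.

Each station gives a sphere (x−x_i)² + (y−y_i)² + z² = d_i² (stations at z=0).
Subtracting the ST-06 sphere from ST-07 and ST-08: z² cancels, leaving linear equations in x and y:
-205.4 x + 24.2 y = -1926.58
217.2 x + 309.4 y = 31621.09
Solving: x ≈ 19.785, y ≈ 88.313 km (keep extra digits for the depth step; rounded: 19.8, 88.3).
Then from the ST-06 sphere: z² = 258.94² − (x + 46.4)² − (y + 153.5)² with x = 19.785, y = 88.313, so z ≈ 64.776 ≈ 64.8 km.

x ≈ 19.8 km, y ≈ 88.3 km, depth ≈ 64.8 km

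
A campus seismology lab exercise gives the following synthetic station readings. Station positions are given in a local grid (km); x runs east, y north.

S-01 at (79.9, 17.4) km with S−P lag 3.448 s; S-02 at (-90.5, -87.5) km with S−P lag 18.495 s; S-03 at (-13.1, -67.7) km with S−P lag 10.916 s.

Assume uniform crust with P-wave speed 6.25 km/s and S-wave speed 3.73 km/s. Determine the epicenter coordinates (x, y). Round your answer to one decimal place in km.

x ≈ 48.4 km, y ≈ 12.4 km

Distance from S−P lag: d = Δt · v_P v_S / (v_P − v_S) = Δt · (6.25·3.73)/(6.25−3.73) ≈ 9.2510·Δt.
So d_S-01 = 31.90, d_S-02 = 171.10, d_S-03 = 100.98 km.
Circle about each station: (x − 79.9)² + (y − 17.4)² = 31.90²; (x + 90.5)² + (y + 87.5)² = 171.10²; (x + 13.1)² + (y + 67.7)² = 100.98².
Subtracting pairs of circle equations eliminates x²+y² and gives linear equations (the radical axes):
-340.8 x − 209.8 y = -19097.87
-186.0 x − 170.2 y = -11111.22
Solving the 2×2 system: x ≈ 48.4, y ≈ 12.4 km.
Check against S-01 (with the unrounded x, y): √((x − 79.9)²+(y − 17.4)²) = 31.87 ≈ 31.90 km. ✓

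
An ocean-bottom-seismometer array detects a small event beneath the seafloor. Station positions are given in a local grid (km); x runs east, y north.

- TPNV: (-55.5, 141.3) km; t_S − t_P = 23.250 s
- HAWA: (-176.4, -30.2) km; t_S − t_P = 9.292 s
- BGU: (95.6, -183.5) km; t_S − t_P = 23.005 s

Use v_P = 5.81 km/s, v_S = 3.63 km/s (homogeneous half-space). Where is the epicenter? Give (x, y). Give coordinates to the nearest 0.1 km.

Distance from S−P lag: d = Δt · v_P v_S / (v_P − v_S) = Δt · (5.81·3.63)/(5.81−3.63) ≈ 9.6744·Δt.
So d_TPNV = 224.93, d_HAWA = 89.89, d_BGU = 222.56 km.
Circle about each station: (x + 55.5)² + (y − 141.3)² = 224.93²; (x + 176.4)² + (y + 30.2)² = 89.89²; (x − 95.6)² + (y + 183.5)² = 222.56².
Subtracting the TPNV equation from the HAWA and BGU equations removes the quadratic terms:
-241.8 x − 343.0 y = 51496.35
302.2 x − 649.6 y = 20826.22
Solving the 2×2 system: x ≈ -100.9, y ≈ -79.0 km.
Check against TPNV (with the unrounded x, y): √((x + 55.5)²+(y − 141.3)²) = 224.93 ≈ 224.93 km. ✓

x ≈ -100.9 km, y ≈ -79.0 km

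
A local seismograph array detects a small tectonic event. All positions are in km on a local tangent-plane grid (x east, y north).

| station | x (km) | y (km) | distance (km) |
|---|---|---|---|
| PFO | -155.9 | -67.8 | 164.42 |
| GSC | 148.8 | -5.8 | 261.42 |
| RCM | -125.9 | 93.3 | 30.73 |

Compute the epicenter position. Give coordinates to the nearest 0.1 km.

-96.2 km east, 85.4 km north

Circle about each station: (x + 155.9)² + (y + 67.8)² = 164.42²; (x − 148.8)² + (y + 5.8)² = 261.42²; (x + 125.9)² + (y − 93.3)² = 30.73².
Subtracting the PFO equation from the GSC and RCM equations removes the quadratic terms:
609.4 x + 124.0 y = -48033.05
60.0 x + 322.2 y = 21743.65
Solving the 2×2 system: x ≈ -96.2, y ≈ 85.4 km.
Check against PFO (with the unrounded x, y): √((x + 155.9)²+(y + 67.8)²) = 164.42 ≈ 164.42 km. ✓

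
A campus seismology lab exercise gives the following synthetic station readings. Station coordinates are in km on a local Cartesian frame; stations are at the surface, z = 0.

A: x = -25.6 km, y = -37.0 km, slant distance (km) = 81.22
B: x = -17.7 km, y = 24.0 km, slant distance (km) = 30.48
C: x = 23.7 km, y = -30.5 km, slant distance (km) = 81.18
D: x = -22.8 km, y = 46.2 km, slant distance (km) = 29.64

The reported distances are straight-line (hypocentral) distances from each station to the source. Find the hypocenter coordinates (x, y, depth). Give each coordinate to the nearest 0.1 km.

(-10.4, 38.5, 25.8)

Each station gives a sphere (x−x_i)² + (y−y_i)² + z² = d_i² (stations at z=0).
Subtracting the A sphere from B and C: z² cancels, leaving linear equations in x and y:
15.8 x + 122.0 y = 4532.59
98.6 x + 13.0 y = -525.92
Solving: x ≈ -10.410, y ≈ 38.501 km (keep extra digits for the depth step; rounded: -10.4, 38.5).
Then from the A sphere: z² = 81.22² − (x + 25.6)² − (y + 37.0)² with x = -10.410, y = 38.501, so z ≈ 25.798 ≈ 25.8 km.
Check against D (with the unrounded solution): distance 29.64 ≈ 29.64 km. ✓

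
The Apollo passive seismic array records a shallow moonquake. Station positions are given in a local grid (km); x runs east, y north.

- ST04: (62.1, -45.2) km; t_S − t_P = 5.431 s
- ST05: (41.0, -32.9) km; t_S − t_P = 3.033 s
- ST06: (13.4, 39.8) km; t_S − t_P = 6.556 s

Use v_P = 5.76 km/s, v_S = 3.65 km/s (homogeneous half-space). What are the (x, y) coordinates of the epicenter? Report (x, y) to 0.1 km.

Distance from S−P lag: d = Δt · v_P v_S / (v_P − v_S) = Δt · (5.76·3.65)/(5.76−3.65) ≈ 9.9640·Δt.
So d_ST04 = 54.11, d_ST05 = 30.22, d_ST06 = 65.32 km.
Circle about each station: (x − 62.1)² + (y + 45.2)² = 54.11²; (x − 41.0)² + (y + 32.9)² = 30.22²; (x − 13.4)² + (y − 39.8)² = 65.32².
Subtracting the ST04 equation from the ST05 and ST06 equations removes the quadratic terms:
-42.2 x + 24.6 y = -1121.40
-97.4 x + 170.0 y = -5474.66
Solving the 2×2 system: x ≈ 11.7, y ≈ -25.5 km.

11.7 km east, -25.5 km north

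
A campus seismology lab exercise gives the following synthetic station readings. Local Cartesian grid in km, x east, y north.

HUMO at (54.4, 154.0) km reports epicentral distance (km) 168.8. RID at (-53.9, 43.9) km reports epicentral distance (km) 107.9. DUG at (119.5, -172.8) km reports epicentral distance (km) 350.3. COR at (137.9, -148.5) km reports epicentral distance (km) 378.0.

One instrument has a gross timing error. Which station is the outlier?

Solve using three stations at a time. Using HUMO, RID, COR (subtract circle equations pairwise → linear system) gives (x, y) ≈ (-113.2, 134.0).
Distances from that point to each station vs reported:
  HUMO: calculated 168.8 vs reported 168.8 → residual 0.0 km
  RID: calculated 107.9 vs reported 107.9 → residual 0.0 km
  DUG: calculated 385.1 vs reported 350.3 → residual 34.8 km
  COR: calculated 378.0 vs reported 378.0 → residual 0.0 km
HUMO, RID, COR are mutually consistent (residuals ≈ 0); DUG is off by 34.8 km.

DUG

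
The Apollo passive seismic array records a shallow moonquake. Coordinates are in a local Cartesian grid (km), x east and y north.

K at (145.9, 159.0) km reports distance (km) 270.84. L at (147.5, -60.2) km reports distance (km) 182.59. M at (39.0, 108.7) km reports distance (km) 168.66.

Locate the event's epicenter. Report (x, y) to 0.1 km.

(-34.3, -43.2)

Circle about each station: (x − 145.9)² + (y − 159.0)² = 270.84²; (x − 147.5)² + (y + 60.2)² = 182.59²; (x − 39.0)² + (y − 108.7)² = 168.66².
Subtracting the K equation from the L and M equations removes the quadratic terms:
3.2 x − 438.4 y = 18827.68
-213.8 x − 100.6 y = 11676.99
Solving the 2×2 system: x ≈ -34.3, y ≈ -43.2 km.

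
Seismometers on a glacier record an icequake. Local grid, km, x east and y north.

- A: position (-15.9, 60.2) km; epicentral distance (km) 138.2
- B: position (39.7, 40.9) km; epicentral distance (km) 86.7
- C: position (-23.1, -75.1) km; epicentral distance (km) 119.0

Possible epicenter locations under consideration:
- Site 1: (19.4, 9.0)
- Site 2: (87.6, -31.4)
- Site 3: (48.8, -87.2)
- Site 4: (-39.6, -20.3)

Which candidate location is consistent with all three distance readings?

Site 2

For each candidate, compare |candidate − station| to the reported distance:
Site 1: residuals A 76.0, B 48.9, C 24.8 → max 76.0 km
Site 2: residuals A 0.0, B 0.0, C 0.0 → max 0.0 km
Site 3: residuals A 22.8, B 41.7, C 46.1 → max 46.1 km
Site 4: residuals A 54.3, B 13.5, C 61.8 → max 61.8 km
Only Site 2 has all residuals ≈ 0.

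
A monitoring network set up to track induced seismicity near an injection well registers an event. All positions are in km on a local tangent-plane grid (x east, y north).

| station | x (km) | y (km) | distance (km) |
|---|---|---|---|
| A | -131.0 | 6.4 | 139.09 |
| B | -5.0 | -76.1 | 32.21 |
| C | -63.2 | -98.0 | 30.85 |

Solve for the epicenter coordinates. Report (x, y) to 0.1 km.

x ≈ -32.9 km, y ≈ -92.2 km

Circle about each station: (x + 131.0)² + (y − 6.4)² = 139.09²; (x + 5.0)² + (y + 76.1)² = 32.21²; (x + 63.2)² + (y + 98.0)² = 30.85².
Subtracting the A equation from the B and C equations removes the quadratic terms:
252.0 x − 165.0 y = 6922.79
135.6 x − 208.8 y = 14790.59
Solving the 2×2 system: x ≈ -32.9, y ≈ -92.2 km.
Check against A (with the unrounded x, y): √((x + 131.0)²+(y − 6.4)²) = 139.09 ≈ 139.09 km. ✓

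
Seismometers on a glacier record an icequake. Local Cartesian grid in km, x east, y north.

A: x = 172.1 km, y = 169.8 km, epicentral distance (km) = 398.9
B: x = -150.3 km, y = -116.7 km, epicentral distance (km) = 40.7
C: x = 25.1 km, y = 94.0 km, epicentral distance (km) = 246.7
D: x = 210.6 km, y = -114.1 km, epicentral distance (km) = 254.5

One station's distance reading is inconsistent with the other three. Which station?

D

Solve using three stations at a time. Using A, B, C (subtract circle equations pairwise → linear system) gives (x, y) ≈ (-109.4, -112.9).
Distances from that point to each station vs reported:
  A: calculated 398.9 vs reported 398.9 → residual 0.0 km
  B: calculated 41.1 vs reported 40.7 → residual 0.4 km
  C: calculated 246.8 vs reported 246.7 → residual 0.1 km
  D: calculated 320.0 vs reported 254.5 → residual 65.5 km
A, B, C are mutually consistent (residuals ≈ 0); D is off by 65.5 km.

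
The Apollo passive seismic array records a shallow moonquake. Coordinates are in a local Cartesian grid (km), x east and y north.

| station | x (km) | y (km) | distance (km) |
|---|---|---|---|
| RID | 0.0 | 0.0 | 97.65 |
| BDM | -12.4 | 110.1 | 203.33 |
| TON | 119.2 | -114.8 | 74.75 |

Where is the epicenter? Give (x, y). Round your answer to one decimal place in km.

x ≈ 51.6 km, y ≈ -82.9 km

Circle about each station: x² + y² = 97.65²; (x + 12.4)² + (y − 110.1)² = 203.33²; (x − 119.2)² + (y + 114.8)² = 74.75².
Subtracting pairs of circle equations eliminates x²+y² and gives linear equations (the radical axes):
-24.8 x + 220.2 y = -19531.80
238.4 x − 229.6 y = 31335.64
Solving the 2×2 system: x ≈ 51.6, y ≈ -82.9 km.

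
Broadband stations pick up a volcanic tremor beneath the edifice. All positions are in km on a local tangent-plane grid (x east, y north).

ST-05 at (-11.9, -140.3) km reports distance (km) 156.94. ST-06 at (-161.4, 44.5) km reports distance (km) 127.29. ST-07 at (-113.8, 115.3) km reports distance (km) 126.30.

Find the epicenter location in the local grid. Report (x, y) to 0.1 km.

Circle about each station: (x + 11.9)² + (y + 140.3)² = 156.94²; (x + 161.4)² + (y − 44.5)² = 127.29²; (x + 113.8)² + (y − 115.3)² = 126.30².
Subtracting pairs of circle equations eliminates x²+y² and gives linear equations (the radical axes):
-299.0 x + 369.6 y = 16631.93
-203.8 x + 511.2 y = 15097.30
Solving the 2×2 system: x ≈ -37.7, y ≈ 14.5 km.

-37.7 km east, 14.5 km north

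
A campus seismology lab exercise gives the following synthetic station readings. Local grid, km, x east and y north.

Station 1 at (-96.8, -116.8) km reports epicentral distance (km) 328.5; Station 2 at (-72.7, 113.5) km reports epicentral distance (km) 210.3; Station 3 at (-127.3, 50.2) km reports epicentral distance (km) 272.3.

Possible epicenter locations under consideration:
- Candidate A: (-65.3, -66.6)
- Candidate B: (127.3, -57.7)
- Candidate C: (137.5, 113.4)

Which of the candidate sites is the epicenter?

For each candidate, compare |candidate − station| to the reported distance:
Candidate A: residuals Station 1 269.2, Station 2 30.0, Station 3 140.1 → max 269.2 km
Candidate B: residuals Station 1 96.7, Station 2 53.0, Station 3 4.2 → max 96.7 km
Candidate C: residuals Station 1 0.0, Station 2 0.1, Station 3 0.1 → max 0.1 km
Only Candidate C has all residuals ≈ 0.

Candidate C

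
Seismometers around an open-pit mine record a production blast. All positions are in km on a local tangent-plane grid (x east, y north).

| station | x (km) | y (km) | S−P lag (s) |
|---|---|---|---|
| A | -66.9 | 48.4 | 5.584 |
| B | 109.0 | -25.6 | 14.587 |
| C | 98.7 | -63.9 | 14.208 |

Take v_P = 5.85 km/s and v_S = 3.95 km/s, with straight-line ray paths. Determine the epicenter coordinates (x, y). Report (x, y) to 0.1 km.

Distance from S−P lag: d = Δt · v_P v_S / (v_P − v_S) = Δt · (5.85·3.95)/(5.85−3.95) ≈ 12.1618·Δt.
So d_A = 67.91, d_B = 177.40, d_C = 172.80 km.
Circle about each station: (x + 66.9)² + (y − 48.4)² = 67.91²; (x − 109.0)² + (y + 25.6)² = 177.40²; (x − 98.7)² + (y + 63.9)² = 172.80².
Subtracting pairs of circle equations eliminates x²+y² and gives linear equations (the radical axes):
351.8 x − 148.0 y = -21140.80
331.2 x − 224.6 y = -18241.34
Solving the 2×2 system: x ≈ -68.3, y ≈ -19.5 km.
Check against A (with the unrounded x, y): √((x + 66.9)²+(y − 48.4)²) = 67.90 ≈ 67.91 km. ✓

-68.3 km east, -19.5 km north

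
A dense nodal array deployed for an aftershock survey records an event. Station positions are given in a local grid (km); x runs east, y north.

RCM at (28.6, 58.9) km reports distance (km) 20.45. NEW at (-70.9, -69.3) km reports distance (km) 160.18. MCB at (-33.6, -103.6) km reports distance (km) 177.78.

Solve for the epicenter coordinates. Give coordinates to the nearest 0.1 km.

x ≈ 10.6 km, y ≈ 68.6 km

Circle about each station: (x − 28.6)² + (y − 58.9)² = 20.45²; (x + 70.9)² + (y + 69.3)² = 160.18²; (x + 33.6)² + (y + 103.6)² = 177.78².
Subtracting the RCM equation from the NEW and MCB equations removes the quadratic terms:
-199.0 x − 256.4 y = -19697.30
-124.4 x − 325.0 y = -23612.78
Solving the 2×2 system: x ≈ 10.6, y ≈ 68.6 km.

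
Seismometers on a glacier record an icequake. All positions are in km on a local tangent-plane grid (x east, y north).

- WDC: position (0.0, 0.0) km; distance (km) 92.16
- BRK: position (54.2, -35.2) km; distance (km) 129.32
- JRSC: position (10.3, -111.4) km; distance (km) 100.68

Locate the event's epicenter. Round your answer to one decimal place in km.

-73.5 km east, -55.6 km north

Circle about each station: x² + y² = 92.16²; (x − 54.2)² + (y + 35.2)² = 129.32²; (x − 10.3)² + (y + 111.4)² = 100.68².
Subtracting the WDC equation from the BRK and JRSC equations removes the quadratic terms:
108.4 x − 70.4 y = -4053.52
20.6 x − 222.8 y = 10873.05
Solving the 2×2 system: x ≈ -73.5, y ≈ -55.6 km.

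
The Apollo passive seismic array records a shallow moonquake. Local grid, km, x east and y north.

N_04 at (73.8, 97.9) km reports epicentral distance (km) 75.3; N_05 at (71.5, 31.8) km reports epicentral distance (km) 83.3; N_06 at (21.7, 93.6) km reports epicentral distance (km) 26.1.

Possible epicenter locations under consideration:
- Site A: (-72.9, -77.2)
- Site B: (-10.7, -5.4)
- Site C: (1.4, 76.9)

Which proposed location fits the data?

For each candidate, compare |candidate − station| to the reported distance:
Site A: residuals N_04 153.1, N_05 97.6, N_06 169.1 → max 169.1 km
Site B: residuals N_04 58.2, N_05 6.9, N_06 78.1 → max 78.1 km
Site C: residuals N_04 0.1, N_05 0.1, N_06 0.2 → max 0.2 km
Only Site C has all residuals ≈ 0.

Site C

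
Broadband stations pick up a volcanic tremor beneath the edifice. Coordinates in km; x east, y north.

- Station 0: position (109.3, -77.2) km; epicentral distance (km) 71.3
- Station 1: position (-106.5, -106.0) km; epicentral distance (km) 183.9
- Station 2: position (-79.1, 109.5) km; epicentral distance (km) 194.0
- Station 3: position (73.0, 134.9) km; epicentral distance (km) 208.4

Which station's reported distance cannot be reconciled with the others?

Solve using three stations at a time. Using Station 0, Station 1, Station 2 (subtract circle equations pairwise → linear system) gives (x, y) ≈ (59.3, -26.4).
Distances from that point to each station vs reported:
  Station 0: calculated 71.3 vs reported 71.3 → residual 0.0 km
  Station 1: calculated 183.9 vs reported 183.9 → residual 0.0 km
  Station 2: calculated 194.0 vs reported 194.0 → residual 0.0 km
  Station 3: calculated 161.9 vs reported 208.4 → residual 46.5 km
Station 0, Station 1, Station 2 are mutually consistent (residuals ≈ 0); Station 3 is off by 46.5 km.

Station 3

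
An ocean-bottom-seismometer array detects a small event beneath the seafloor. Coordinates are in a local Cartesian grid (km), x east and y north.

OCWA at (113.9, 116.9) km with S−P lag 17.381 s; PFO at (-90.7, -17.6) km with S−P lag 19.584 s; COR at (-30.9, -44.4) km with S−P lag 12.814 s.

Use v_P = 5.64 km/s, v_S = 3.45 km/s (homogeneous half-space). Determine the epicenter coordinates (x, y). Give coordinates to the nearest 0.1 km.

Distance from S−P lag: d = Δt · v_P v_S / (v_P − v_S) = Δt · (5.64·3.45)/(5.64−3.45) ≈ 8.8849·Δt.
So d_OCWA = 154.43, d_PFO = 174.00, d_COR = 113.85 km.
Circle about each station: (x − 113.9)² + (y − 116.9)² = 154.43²; (x + 90.7)² + (y + 17.6)² = 174.00²; (x + 30.9)² + (y + 44.4)² = 113.85².
Subtracting pairs of circle equations eliminates x²+y² and gives linear equations (the radical axes):
-409.2 x − 269.0 y = -24529.95
-289.6 x − 322.6 y = -12825.85
Solving the 2×2 system: x ≈ 82.5, y ≈ -34.3 km.

82.5 km east, -34.3 km north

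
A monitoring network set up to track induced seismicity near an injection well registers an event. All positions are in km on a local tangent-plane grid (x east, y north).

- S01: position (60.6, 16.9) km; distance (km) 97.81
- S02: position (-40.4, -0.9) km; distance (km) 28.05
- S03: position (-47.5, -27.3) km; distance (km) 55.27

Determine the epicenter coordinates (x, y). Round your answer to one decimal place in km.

Circle about each station: (x − 60.6)² + (y − 16.9)² = 97.81²; (x + 40.4)² + (y + 0.9)² = 28.05²; (x + 47.5)² + (y + 27.3)² = 55.27².
Subtracting pairs of circle equations eliminates x²+y² and gives linear equations (the radical axes):
-202.0 x − 35.6 y = 6454.99
-216.2 x − 88.4 y = 5555.59
Solving the 2×2 system: x ≈ -36.7, y ≈ 26.9 km.

-36.7 km east, 26.9 km north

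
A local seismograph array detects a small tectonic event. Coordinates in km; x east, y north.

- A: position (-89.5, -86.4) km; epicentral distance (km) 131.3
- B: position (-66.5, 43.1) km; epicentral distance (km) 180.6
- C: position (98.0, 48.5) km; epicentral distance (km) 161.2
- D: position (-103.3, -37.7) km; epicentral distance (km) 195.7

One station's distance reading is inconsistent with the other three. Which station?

D

Solve using three stations at a time. Using A, B, C (subtract circle equations pairwise → linear system) gives (x, y) ≈ (40.8, -102.1).
Distances from that point to each station vs reported:
  A: calculated 131.2 vs reported 131.3 → residual 0.1 km
  B: calculated 180.5 vs reported 180.6 → residual 0.1 km
  C: calculated 161.1 vs reported 161.2 → residual 0.1 km
  D: calculated 157.8 vs reported 195.7 → residual 37.9 km
A, B, C are mutually consistent (residuals ≈ 0); D is off by 37.9 km.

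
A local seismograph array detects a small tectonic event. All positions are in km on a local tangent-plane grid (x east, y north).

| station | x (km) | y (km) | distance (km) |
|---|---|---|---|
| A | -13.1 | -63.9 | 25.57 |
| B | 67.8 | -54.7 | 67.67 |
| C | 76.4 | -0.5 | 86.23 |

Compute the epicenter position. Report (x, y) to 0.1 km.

1.2 km east, -42.7 km north

Circle about each station: (x + 13.1)² + (y + 63.9)² = 25.57²; (x − 67.8)² + (y + 54.7)² = 67.67²; (x − 76.4)² + (y + 0.5)² = 86.23².
Subtracting pairs of circle equations eliminates x²+y² and gives linear equations (the radical axes):
161.8 x + 18.4 y = -591.29
179.0 x + 126.8 y = -5199.40
Solving the 2×2 system: x ≈ 1.2, y ≈ -42.7 km.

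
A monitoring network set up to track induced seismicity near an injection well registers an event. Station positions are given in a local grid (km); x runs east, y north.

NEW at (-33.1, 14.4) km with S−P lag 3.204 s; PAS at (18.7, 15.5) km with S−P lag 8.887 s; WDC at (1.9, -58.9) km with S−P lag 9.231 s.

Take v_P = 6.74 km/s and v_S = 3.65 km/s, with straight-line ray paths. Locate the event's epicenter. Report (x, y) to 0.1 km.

Distance from S−P lag: d = Δt · v_P v_S / (v_P − v_S) = Δt · (6.74·3.65)/(6.74−3.65) ≈ 7.9615·Δt.
So d_NEW = 25.51, d_PAS = 70.75, d_WDC = 73.49 km.
Circle about each station: (x + 33.1)² + (y − 14.4)² = 25.51²; (x − 18.7)² + (y − 15.5)² = 70.75²; (x − 1.9)² + (y + 58.9)² = 73.49².
Subtracting the NEW equation from the PAS and WDC equations removes the quadratic terms:
103.6 x + 2.2 y = -5067.83
70.0 x − 146.6 y = -2580.17
Solving the 2×2 system: x ≈ -48.8, y ≈ -5.7 km.

x ≈ -48.8 km, y ≈ -5.7 km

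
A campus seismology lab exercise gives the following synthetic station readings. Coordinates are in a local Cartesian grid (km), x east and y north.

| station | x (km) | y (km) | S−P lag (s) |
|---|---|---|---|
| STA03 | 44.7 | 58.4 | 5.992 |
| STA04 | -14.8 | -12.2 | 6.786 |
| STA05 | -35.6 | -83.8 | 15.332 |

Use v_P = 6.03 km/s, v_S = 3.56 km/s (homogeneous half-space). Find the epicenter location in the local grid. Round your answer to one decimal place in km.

(-5.9, 46.1)

Distance from S−P lag: d = Δt · v_P v_S / (v_P − v_S) = Δt · (6.03·3.56)/(6.03−3.56) ≈ 8.6910·Δt.
So d_STA03 = 52.08, d_STA04 = 58.98, d_STA05 = 133.25 km.
Circle about each station: (x − 44.7)² + (y − 58.4)² = 52.08²; (x + 14.8)² + (y + 12.2)² = 58.98²; (x + 35.6)² + (y + 83.8)² = 133.25².
Subtracting the STA03 equation from the STA04 and STA05 equations removes the quadratic terms:
-119.0 x − 141.2 y = -5807.08
-160.6 x − 284.4 y = -12162.09
Solving the 2×2 system: x ≈ -5.9, y ≈ 46.1 km.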